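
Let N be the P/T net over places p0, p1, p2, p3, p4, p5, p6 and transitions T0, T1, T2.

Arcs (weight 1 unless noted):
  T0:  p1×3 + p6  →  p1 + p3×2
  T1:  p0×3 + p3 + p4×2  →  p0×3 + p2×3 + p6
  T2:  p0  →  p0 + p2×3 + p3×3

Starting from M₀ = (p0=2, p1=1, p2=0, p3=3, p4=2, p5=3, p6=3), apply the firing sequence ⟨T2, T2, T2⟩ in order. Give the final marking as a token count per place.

(p0=2, p1=1, p2=9, p3=12, p4=2, p5=3, p6=3)

step 1: fire T2:  (p0=2, p1=1, p2=0, p3=3, p4=2, p5=3, p6=3) → (p0=2, p1=1, p2=3, p3=6, p4=2, p5=3, p6=3)
step 2: fire T2:  (p0=2, p1=1, p2=3, p3=6, p4=2, p5=3, p6=3) → (p0=2, p1=1, p2=6, p3=9, p4=2, p5=3, p6=3)
step 3: fire T2:  (p0=2, p1=1, p2=6, p3=9, p4=2, p5=3, p6=3) → (p0=2, p1=1, p2=9, p3=12, p4=2, p5=3, p6=3)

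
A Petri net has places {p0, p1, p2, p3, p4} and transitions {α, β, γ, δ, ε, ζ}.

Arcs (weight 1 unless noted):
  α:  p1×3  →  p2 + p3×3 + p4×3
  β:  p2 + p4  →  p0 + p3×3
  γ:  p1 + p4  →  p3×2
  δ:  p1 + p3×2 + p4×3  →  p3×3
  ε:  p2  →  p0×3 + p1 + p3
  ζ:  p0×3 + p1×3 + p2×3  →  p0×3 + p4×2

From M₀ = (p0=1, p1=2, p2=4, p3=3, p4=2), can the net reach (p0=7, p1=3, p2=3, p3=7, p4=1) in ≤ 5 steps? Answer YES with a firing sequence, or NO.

depth 0: 1 marking
depth 1: 4 markings reached so far
depth 2: 12 markings reached so far
depth 3: 20 markings reached so far
depth 4: 31 markings reached so far
depth 5: 42 markings reached so far
target is not among the 42 markings reachable within 5 steps

NO — not reachable within 5 firings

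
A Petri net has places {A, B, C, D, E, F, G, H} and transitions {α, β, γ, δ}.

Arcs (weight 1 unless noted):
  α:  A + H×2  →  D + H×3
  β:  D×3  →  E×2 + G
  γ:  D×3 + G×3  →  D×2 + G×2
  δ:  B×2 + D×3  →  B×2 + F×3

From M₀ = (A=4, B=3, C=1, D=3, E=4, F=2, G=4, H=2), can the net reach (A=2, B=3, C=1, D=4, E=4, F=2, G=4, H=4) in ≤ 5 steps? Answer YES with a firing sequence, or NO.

depth 0: 1 marking
depth 1: 5 markings reached so far
depth 2: 9 markings reached so far
depth 3: 16 markings reached so far
depth 4: 23 markings reached so far
depth 5: 34 markings reached so far
target is not among the 34 markings reachable within 5 steps

NO — not reachable within 5 firings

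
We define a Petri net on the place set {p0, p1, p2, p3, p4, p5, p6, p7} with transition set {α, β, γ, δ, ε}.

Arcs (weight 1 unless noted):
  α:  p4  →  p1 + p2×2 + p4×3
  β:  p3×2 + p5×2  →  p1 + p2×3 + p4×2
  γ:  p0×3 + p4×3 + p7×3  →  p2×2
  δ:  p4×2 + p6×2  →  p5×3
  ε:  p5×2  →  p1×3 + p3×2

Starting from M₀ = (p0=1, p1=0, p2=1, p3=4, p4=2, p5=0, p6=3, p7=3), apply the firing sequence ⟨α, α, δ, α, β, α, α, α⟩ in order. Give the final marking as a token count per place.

(p0=1, p1=7, p2=16, p3=2, p4=14, p5=1, p6=1, p7=3)

step 1: fire α:  (p0=1, p1=0, p2=1, p3=4, p4=2, p5=0, p6=3, p7=3) → (p0=1, p1=1, p2=3, p3=4, p4=4, p5=0, p6=3, p7=3)
step 2: fire α:  (p0=1, p1=1, p2=3, p3=4, p4=4, p5=0, p6=3, p7=3) → (p0=1, p1=2, p2=5, p3=4, p4=6, p5=0, p6=3, p7=3)
step 3: fire δ:  (p0=1, p1=2, p2=5, p3=4, p4=6, p5=0, p6=3, p7=3) → (p0=1, p1=2, p2=5, p3=4, p4=4, p5=3, p6=1, p7=3)
step 4: fire α:  (p0=1, p1=2, p2=5, p3=4, p4=4, p5=3, p6=1, p7=3) → (p0=1, p1=3, p2=7, p3=4, p4=6, p5=3, p6=1, p7=3)
step 5: fire β:  (p0=1, p1=3, p2=7, p3=4, p4=6, p5=3, p6=1, p7=3) → (p0=1, p1=4, p2=10, p3=2, p4=8, p5=1, p6=1, p7=3)
step 6: fire α:  (p0=1, p1=4, p2=10, p3=2, p4=8, p5=1, p6=1, p7=3) → (p0=1, p1=5, p2=12, p3=2, p4=10, p5=1, p6=1, p7=3)
step 7: fire α:  (p0=1, p1=5, p2=12, p3=2, p4=10, p5=1, p6=1, p7=3) → (p0=1, p1=6, p2=14, p3=2, p4=12, p5=1, p6=1, p7=3)
step 8: fire α:  (p0=1, p1=6, p2=14, p3=2, p4=12, p5=1, p6=1, p7=3) → (p0=1, p1=7, p2=16, p3=2, p4=14, p5=1, p6=1, p7=3)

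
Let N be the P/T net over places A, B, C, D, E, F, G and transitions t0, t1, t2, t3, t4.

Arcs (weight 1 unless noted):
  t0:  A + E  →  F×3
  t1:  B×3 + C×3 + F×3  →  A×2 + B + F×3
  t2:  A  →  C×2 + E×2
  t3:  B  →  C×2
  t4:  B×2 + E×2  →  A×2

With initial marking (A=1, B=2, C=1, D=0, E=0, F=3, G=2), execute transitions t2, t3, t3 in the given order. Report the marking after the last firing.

(A=0, B=0, C=7, D=0, E=2, F=3, G=2)

step 1: fire t2:  (A=1, B=2, C=1, D=0, E=0, F=3, G=2) → (A=0, B=2, C=3, D=0, E=2, F=3, G=2)
step 2: fire t3:  (A=0, B=2, C=3, D=0, E=2, F=3, G=2) → (A=0, B=1, C=5, D=0, E=2, F=3, G=2)
step 3: fire t3:  (A=0, B=1, C=5, D=0, E=2, F=3, G=2) → (A=0, B=0, C=7, D=0, E=2, F=3, G=2)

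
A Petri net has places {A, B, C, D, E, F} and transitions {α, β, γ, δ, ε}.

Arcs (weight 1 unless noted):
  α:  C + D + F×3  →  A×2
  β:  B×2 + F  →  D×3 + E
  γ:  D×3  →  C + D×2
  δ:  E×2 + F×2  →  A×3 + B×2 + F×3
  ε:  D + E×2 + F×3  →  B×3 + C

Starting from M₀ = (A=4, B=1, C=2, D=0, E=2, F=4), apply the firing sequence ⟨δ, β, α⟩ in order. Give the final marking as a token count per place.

step 1: fire δ:  (A=4, B=1, C=2, D=0, E=2, F=4) → (A=7, B=3, C=2, D=0, E=0, F=5)
step 2: fire β:  (A=7, B=3, C=2, D=0, E=0, F=5) → (A=7, B=1, C=2, D=3, E=1, F=4)
step 3: fire α:  (A=7, B=1, C=2, D=3, E=1, F=4) → (A=9, B=1, C=1, D=2, E=1, F=1)

(A=9, B=1, C=1, D=2, E=1, F=1)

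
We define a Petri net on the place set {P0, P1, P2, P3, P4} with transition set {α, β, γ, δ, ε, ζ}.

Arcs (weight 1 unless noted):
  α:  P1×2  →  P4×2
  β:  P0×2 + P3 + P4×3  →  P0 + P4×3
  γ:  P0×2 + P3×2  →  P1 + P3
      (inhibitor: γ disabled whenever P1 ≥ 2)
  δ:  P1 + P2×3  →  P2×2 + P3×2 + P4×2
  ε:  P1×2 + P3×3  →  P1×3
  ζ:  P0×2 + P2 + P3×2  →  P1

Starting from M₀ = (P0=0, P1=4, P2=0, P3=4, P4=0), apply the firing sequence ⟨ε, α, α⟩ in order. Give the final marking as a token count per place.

step 1: fire ε:  (P0=0, P1=4, P2=0, P3=4, P4=0) → (P0=0, P1=5, P2=0, P3=1, P4=0)
step 2: fire α:  (P0=0, P1=5, P2=0, P3=1, P4=0) → (P0=0, P1=3, P2=0, P3=1, P4=2)
step 3: fire α:  (P0=0, P1=3, P2=0, P3=1, P4=2) → (P0=0, P1=1, P2=0, P3=1, P4=4)

(P0=0, P1=1, P2=0, P3=1, P4=4)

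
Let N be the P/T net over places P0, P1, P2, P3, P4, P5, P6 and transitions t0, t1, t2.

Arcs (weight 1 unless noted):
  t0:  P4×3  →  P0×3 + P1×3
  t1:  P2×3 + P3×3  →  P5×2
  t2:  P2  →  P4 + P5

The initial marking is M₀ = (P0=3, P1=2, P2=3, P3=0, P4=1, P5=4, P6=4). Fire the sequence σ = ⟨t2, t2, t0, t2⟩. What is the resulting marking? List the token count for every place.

step 1: fire t2:  (P0=3, P1=2, P2=3, P3=0, P4=1, P5=4, P6=4) → (P0=3, P1=2, P2=2, P3=0, P4=2, P5=5, P6=4)
step 2: fire t2:  (P0=3, P1=2, P2=2, P3=0, P4=2, P5=5, P6=4) → (P0=3, P1=2, P2=1, P3=0, P4=3, P5=6, P6=4)
step 3: fire t0:  (P0=3, P1=2, P2=1, P3=0, P4=3, P5=6, P6=4) → (P0=6, P1=5, P2=1, P3=0, P4=0, P5=6, P6=4)
step 4: fire t2:  (P0=6, P1=5, P2=1, P3=0, P4=0, P5=6, P6=4) → (P0=6, P1=5, P2=0, P3=0, P4=1, P5=7, P6=4)

(P0=6, P1=5, P2=0, P3=0, P4=1, P5=7, P6=4)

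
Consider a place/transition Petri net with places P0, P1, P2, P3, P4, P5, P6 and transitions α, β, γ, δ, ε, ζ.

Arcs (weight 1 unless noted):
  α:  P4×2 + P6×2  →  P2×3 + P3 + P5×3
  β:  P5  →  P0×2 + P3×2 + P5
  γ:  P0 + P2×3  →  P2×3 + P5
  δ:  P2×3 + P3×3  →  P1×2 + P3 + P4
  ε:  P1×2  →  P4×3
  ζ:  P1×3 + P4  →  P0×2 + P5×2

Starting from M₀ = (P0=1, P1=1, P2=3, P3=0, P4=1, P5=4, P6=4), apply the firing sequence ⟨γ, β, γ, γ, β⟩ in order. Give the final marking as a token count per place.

(P0=2, P1=1, P2=3, P3=4, P4=1, P5=7, P6=4)

step 1: fire γ:  (P0=1, P1=1, P2=3, P3=0, P4=1, P5=4, P6=4) → (P0=0, P1=1, P2=3, P3=0, P4=1, P5=5, P6=4)
step 2: fire β:  (P0=0, P1=1, P2=3, P3=0, P4=1, P5=5, P6=4) → (P0=2, P1=1, P2=3, P3=2, P4=1, P5=5, P6=4)
step 3: fire γ:  (P0=2, P1=1, P2=3, P3=2, P4=1, P5=5, P6=4) → (P0=1, P1=1, P2=3, P3=2, P4=1, P5=6, P6=4)
step 4: fire γ:  (P0=1, P1=1, P2=3, P3=2, P4=1, P5=6, P6=4) → (P0=0, P1=1, P2=3, P3=2, P4=1, P5=7, P6=4)
step 5: fire β:  (P0=0, P1=1, P2=3, P3=2, P4=1, P5=7, P6=4) → (P0=2, P1=1, P2=3, P3=4, P4=1, P5=7, P6=4)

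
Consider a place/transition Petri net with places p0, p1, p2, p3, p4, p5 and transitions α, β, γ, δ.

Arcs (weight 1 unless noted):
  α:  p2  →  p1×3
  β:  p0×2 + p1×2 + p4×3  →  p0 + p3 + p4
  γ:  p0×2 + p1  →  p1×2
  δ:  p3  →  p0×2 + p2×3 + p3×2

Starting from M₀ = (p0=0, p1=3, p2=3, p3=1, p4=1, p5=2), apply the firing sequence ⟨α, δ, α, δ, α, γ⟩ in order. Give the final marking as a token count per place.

step 1: fire α:  (p0=0, p1=3, p2=3, p3=1, p4=1, p5=2) → (p0=0, p1=6, p2=2, p3=1, p4=1, p5=2)
step 2: fire δ:  (p0=0, p1=6, p2=2, p3=1, p4=1, p5=2) → (p0=2, p1=6, p2=5, p3=2, p4=1, p5=2)
step 3: fire α:  (p0=2, p1=6, p2=5, p3=2, p4=1, p5=2) → (p0=2, p1=9, p2=4, p3=2, p4=1, p5=2)
step 4: fire δ:  (p0=2, p1=9, p2=4, p3=2, p4=1, p5=2) → (p0=4, p1=9, p2=7, p3=3, p4=1, p5=2)
step 5: fire α:  (p0=4, p1=9, p2=7, p3=3, p4=1, p5=2) → (p0=4, p1=12, p2=6, p3=3, p4=1, p5=2)
step 6: fire γ:  (p0=4, p1=12, p2=6, p3=3, p4=1, p5=2) → (p0=2, p1=13, p2=6, p3=3, p4=1, p5=2)

(p0=2, p1=13, p2=6, p3=3, p4=1, p5=2)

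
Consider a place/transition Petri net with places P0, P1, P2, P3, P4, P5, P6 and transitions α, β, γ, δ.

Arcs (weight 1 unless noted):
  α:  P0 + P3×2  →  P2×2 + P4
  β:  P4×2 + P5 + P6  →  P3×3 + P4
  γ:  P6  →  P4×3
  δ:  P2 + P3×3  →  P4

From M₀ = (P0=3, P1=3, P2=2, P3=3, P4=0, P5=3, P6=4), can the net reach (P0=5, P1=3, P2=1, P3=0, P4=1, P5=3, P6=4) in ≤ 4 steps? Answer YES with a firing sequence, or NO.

depth 0: 1 marking
depth 1: 4 markings reached so far
depth 2: 8 markings reached so far
depth 3: 15 markings reached so far
depth 4: 27 markings reached so far
target is not among the 27 markings reachable within 4 steps

NO — not reachable within 4 firings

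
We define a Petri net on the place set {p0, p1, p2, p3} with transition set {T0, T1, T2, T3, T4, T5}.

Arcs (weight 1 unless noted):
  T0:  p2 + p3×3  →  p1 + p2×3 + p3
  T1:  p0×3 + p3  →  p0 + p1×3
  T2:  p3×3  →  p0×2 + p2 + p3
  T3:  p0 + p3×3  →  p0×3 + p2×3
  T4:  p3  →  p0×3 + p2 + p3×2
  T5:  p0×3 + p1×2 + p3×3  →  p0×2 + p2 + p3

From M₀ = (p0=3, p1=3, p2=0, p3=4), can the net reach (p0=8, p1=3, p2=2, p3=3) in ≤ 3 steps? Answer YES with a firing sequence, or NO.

step 1: fire T2:  (p0=3, p1=3, p2=0, p3=4) → (p0=5, p1=3, p2=1, p3=2)
step 2: fire T4:  (p0=5, p1=3, p2=1, p3=2) → (p0=8, p1=3, p2=2, p3=3)

YES — reachable via ⟨T2, T4⟩ (2 firings)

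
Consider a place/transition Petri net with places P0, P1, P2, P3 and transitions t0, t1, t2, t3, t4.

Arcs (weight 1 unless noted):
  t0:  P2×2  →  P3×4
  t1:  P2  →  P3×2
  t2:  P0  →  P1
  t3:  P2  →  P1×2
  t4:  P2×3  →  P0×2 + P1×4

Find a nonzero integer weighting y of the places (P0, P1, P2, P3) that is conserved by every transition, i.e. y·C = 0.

y = (P0:1, P1:1, P2:2, P3:1)

Incidence matrix C (rows=places, cols=transitions):
       t0   t1   t2   t3   t4
   P0   0    0   -1    0    2
   P1   0    0    1    2    4
   P2  -2   -1    0   -1   -3
   P3   4    2    0    0    0

Candidate y = [1, 1, 2, 1]; check y·C column-wise:
  col t0: 1·0 + 1·0 + 2·-2 + 1·4 = 0
  col t1: 1·0 + 1·0 + 2·-1 + 1·2 = 0
  col t2: 1·-1 + 1·1 + 2·0 + 1·0 = 0
  col t3: 1·0 + 1·2 + 2·-1 + 1·0 = 0
  col t4: 1·2 + 1·4 + 2·-3 + 1·0 = 0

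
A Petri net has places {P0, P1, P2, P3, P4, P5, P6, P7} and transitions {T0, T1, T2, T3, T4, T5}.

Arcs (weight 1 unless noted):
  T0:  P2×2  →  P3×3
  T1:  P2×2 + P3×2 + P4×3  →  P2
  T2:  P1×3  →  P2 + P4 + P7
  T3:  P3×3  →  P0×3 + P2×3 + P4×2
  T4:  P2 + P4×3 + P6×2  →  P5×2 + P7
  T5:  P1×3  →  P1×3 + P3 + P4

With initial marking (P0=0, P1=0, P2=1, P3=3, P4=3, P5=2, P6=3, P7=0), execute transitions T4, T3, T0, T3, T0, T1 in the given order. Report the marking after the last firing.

(P0=6, P1=0, P2=1, P3=1, P4=1, P5=4, P6=1, P7=1)

step 1: fire T4:  (P0=0, P1=0, P2=1, P3=3, P4=3, P5=2, P6=3, P7=0) → (P0=0, P1=0, P2=0, P3=3, P4=0, P5=4, P6=1, P7=1)
step 2: fire T3:  (P0=0, P1=0, P2=0, P3=3, P4=0, P5=4, P6=1, P7=1) → (P0=3, P1=0, P2=3, P3=0, P4=2, P5=4, P6=1, P7=1)
step 3: fire T0:  (P0=3, P1=0, P2=3, P3=0, P4=2, P5=4, P6=1, P7=1) → (P0=3, P1=0, P2=1, P3=3, P4=2, P5=4, P6=1, P7=1)
step 4: fire T3:  (P0=3, P1=0, P2=1, P3=3, P4=2, P5=4, P6=1, P7=1) → (P0=6, P1=0, P2=4, P3=0, P4=4, P5=4, P6=1, P7=1)
step 5: fire T0:  (P0=6, P1=0, P2=4, P3=0, P4=4, P5=4, P6=1, P7=1) → (P0=6, P1=0, P2=2, P3=3, P4=4, P5=4, P6=1, P7=1)
step 6: fire T1:  (P0=6, P1=0, P2=2, P3=3, P4=4, P5=4, P6=1, P7=1) → (P0=6, P1=0, P2=1, P3=1, P4=1, P5=4, P6=1, P7=1)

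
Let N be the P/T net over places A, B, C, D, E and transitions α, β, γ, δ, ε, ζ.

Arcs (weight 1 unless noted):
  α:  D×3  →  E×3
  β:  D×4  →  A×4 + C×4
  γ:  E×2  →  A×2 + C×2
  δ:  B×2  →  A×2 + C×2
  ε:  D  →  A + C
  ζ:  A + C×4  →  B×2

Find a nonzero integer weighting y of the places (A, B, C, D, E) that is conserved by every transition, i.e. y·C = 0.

Incidence matrix C (rows=places, cols=transitions):
        α    β    γ    δ    ε    ζ
    A   0    4    2    2    1   -1
    B   0    0    0   -2    0    2
    C   0    4    2    2    1   -4
    D  -3   -4    0    0   -1    0
    E   3    0   -2    0    0    0

Candidate y = [2, 3, 1, 3, 3]; check y·C column-wise:
  col α: 2·0 + 3·0 + 1·0 + 3·-3 + 3·3 = 0
  col β: 2·4 + 3·0 + 1·4 + 3·-4 + 3·0 = 0
  col γ: 2·2 + 3·0 + 1·2 + 3·0 + 3·-2 = 0
  col δ: 2·2 + 3·-2 + 1·2 + 3·0 + 3·0 = 0
  col ε: 2·1 + 3·0 + 1·1 + 3·-1 + 3·0 = 0
  col ζ: 2·-1 + 3·2 + 1·-4 + 3·0 + 3·0 = 0

y = (A:2, B:3, C:1, D:3, E:3)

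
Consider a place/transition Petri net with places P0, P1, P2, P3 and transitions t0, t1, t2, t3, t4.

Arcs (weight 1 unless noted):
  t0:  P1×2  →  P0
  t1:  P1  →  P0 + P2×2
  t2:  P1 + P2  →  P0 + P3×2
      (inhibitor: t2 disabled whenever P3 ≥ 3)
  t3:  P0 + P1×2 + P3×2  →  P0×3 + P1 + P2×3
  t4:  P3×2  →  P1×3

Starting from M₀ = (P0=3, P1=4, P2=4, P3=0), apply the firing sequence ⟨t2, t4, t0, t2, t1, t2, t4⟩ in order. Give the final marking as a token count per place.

step 1: fire t2:  (P0=3, P1=4, P2=4, P3=0) → (P0=4, P1=3, P2=3, P3=2)
step 2: fire t4:  (P0=4, P1=3, P2=3, P3=2) → (P0=4, P1=6, P2=3, P3=0)
step 3: fire t0:  (P0=4, P1=6, P2=3, P3=0) → (P0=5, P1=4, P2=3, P3=0)
step 4: fire t2:  (P0=5, P1=4, P2=3, P3=0) → (P0=6, P1=3, P2=2, P3=2)
step 5: fire t1:  (P0=6, P1=3, P2=2, P3=2) → (P0=7, P1=2, P2=4, P3=2)
step 6: fire t2:  (P0=7, P1=2, P2=4, P3=2) → (P0=8, P1=1, P2=3, P3=4)
step 7: fire t4:  (P0=8, P1=1, P2=3, P3=4) → (P0=8, P1=4, P2=3, P3=2)

(P0=8, P1=4, P2=3, P3=2)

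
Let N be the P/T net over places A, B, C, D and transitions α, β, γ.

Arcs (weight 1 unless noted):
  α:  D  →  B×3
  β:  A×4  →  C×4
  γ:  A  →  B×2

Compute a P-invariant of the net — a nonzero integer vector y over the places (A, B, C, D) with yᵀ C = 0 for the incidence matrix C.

y = (A:2, B:1, C:2, D:3)

Incidence matrix C (rows=places, cols=transitions):
        α    β    γ
    A   0   -4   -1
    B   3    0    2
    C   0    4    0
    D  -1    0    0

Candidate y = [2, 1, 2, 3]; check y·C column-wise:
  col α: 2·0 + 1·3 + 2·0 + 3·-1 = 0
  col β: 2·-4 + 1·0 + 2·4 + 3·0 = 0
  col γ: 2·-1 + 1·2 + 2·0 + 3·0 = 0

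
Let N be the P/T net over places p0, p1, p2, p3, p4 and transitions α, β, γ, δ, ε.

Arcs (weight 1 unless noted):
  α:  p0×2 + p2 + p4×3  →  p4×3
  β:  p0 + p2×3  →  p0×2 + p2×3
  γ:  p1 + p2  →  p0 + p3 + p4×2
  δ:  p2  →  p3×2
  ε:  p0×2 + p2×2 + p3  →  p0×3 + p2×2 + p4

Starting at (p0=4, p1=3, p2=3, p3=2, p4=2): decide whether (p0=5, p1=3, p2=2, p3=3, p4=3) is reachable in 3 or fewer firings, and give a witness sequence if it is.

YES — reachable via ⟨δ, ε⟩ (2 firings)

step 1: fire δ:  (p0=4, p1=3, p2=3, p3=2, p4=2) → (p0=4, p1=3, p2=2, p3=4, p4=2)
step 2: fire ε:  (p0=4, p1=3, p2=2, p3=4, p4=2) → (p0=5, p1=3, p2=2, p3=3, p4=3)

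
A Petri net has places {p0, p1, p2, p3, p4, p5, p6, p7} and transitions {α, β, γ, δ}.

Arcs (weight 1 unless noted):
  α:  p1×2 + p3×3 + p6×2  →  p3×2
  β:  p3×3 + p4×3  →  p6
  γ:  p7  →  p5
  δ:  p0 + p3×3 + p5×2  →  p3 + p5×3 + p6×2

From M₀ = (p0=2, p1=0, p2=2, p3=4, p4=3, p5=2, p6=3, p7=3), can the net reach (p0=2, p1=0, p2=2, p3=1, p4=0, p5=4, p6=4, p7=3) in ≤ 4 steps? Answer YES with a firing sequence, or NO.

NO — not reachable within 4 firings

depth 0: 1 marking
depth 1: 4 markings reached so far
depth 2: 7 markings reached so far
depth 3: 10 markings reached so far
depth 4: 12 markings reached so far
target is not among the 12 markings reachable within 4 steps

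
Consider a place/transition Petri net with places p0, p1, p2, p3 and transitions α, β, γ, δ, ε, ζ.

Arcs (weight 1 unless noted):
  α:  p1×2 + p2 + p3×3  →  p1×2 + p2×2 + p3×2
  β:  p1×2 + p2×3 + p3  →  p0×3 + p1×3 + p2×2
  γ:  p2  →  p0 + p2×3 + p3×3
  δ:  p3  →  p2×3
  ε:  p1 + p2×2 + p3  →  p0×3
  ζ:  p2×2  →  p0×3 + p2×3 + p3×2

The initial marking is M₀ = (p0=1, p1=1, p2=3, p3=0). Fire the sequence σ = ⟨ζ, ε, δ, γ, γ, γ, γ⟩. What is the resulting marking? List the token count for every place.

step 1: fire ζ:  (p0=1, p1=1, p2=3, p3=0) → (p0=4, p1=1, p2=4, p3=2)
step 2: fire ε:  (p0=4, p1=1, p2=4, p3=2) → (p0=7, p1=0, p2=2, p3=1)
step 3: fire δ:  (p0=7, p1=0, p2=2, p3=1) → (p0=7, p1=0, p2=5, p3=0)
step 4: fire γ:  (p0=7, p1=0, p2=5, p3=0) → (p0=8, p1=0, p2=7, p3=3)
step 5: fire γ:  (p0=8, p1=0, p2=7, p3=3) → (p0=9, p1=0, p2=9, p3=6)
step 6: fire γ:  (p0=9, p1=0, p2=9, p3=6) → (p0=10, p1=0, p2=11, p3=9)
step 7: fire γ:  (p0=10, p1=0, p2=11, p3=9) → (p0=11, p1=0, p2=13, p3=12)

(p0=11, p1=0, p2=13, p3=12)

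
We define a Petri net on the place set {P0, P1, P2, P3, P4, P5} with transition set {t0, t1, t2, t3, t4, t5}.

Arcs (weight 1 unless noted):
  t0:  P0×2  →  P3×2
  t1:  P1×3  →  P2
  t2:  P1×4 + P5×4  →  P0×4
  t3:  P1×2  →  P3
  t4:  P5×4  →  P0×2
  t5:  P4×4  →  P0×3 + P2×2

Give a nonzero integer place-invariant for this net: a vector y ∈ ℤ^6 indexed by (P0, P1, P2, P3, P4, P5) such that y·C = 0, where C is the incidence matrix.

y = (P0:2, P1:1, P2:3, P3:2, P4:3, P5:1)

Incidence matrix C (rows=places, cols=transitions):
       t0   t1   t2   t3   t4   t5
   P0  -2    0    4    0    2    3
   P1   0   -3   -4   -2    0    0
   P2   0    1    0    0    0    2
   P3   2    0    0    1    0    0
   P4   0    0    0    0    0   -4
   P5   0    0   -4    0   -4    0

Candidate y = [2, 1, 3, 2, 3, 1]; check y·C column-wise:
  col t0: 2·-2 + 1·0 + 3·0 + 2·2 + 3·0 + 1·0 = 0
  col t1: 2·0 + 1·-3 + 3·1 + 2·0 + 3·0 + 1·0 = 0
  col t2: 2·4 + 1·-4 + 3·0 + 2·0 + 3·0 + 1·-4 = 0
  col t3: 2·0 + 1·-2 + 3·0 + 2·1 + 3·0 + 1·0 = 0
  col t4: 2·2 + 1·0 + 3·0 + 2·0 + 3·0 + 1·-4 = 0
  col t5: 2·3 + 1·0 + 3·2 + 2·0 + 3·-4 + 1·0 = 0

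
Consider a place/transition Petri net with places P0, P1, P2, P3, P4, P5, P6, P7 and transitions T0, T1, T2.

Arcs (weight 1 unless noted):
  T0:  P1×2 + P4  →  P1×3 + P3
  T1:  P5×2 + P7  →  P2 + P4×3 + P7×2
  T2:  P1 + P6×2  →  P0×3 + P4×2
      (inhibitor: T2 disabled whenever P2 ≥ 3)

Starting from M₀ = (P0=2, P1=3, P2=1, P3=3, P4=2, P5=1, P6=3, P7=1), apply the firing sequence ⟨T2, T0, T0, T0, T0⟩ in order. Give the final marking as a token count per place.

step 1: fire T2:  (P0=2, P1=3, P2=1, P3=3, P4=2, P5=1, P6=3, P7=1) → (P0=5, P1=2, P2=1, P3=3, P4=4, P5=1, P6=1, P7=1)
step 2: fire T0:  (P0=5, P1=2, P2=1, P3=3, P4=4, P5=1, P6=1, P7=1) → (P0=5, P1=3, P2=1, P3=4, P4=3, P5=1, P6=1, P7=1)
step 3: fire T0:  (P0=5, P1=3, P2=1, P3=4, P4=3, P5=1, P6=1, P7=1) → (P0=5, P1=4, P2=1, P3=5, P4=2, P5=1, P6=1, P7=1)
step 4: fire T0:  (P0=5, P1=4, P2=1, P3=5, P4=2, P5=1, P6=1, P7=1) → (P0=5, P1=5, P2=1, P3=6, P4=1, P5=1, P6=1, P7=1)
step 5: fire T0:  (P0=5, P1=5, P2=1, P3=6, P4=1, P5=1, P6=1, P7=1) → (P0=5, P1=6, P2=1, P3=7, P4=0, P5=1, P6=1, P7=1)

(P0=5, P1=6, P2=1, P3=7, P4=0, P5=1, P6=1, P7=1)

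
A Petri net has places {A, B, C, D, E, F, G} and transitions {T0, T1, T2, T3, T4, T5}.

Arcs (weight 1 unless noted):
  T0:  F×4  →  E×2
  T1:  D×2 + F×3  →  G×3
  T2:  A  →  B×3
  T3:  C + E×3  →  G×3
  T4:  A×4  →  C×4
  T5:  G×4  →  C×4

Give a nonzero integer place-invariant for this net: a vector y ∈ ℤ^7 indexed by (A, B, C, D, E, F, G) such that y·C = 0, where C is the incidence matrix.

Incidence matrix C (rows=places, cols=transitions):
       T0   T1   T2   T3   T4   T5
    A   0    0   -1    0   -4    0
    B   0    0    3    0    0    0
    C   0    0    0   -1    4    4
    D   0   -2    0    0    0    0
    E   2    0    0   -3    0    0
    F  -4   -3    0    0    0    0
    G   0    3    0    3    0   -4

Candidate y = [3, 1, 3, 3, 2, 1, 3]; check y·C column-wise:
  col T0: 3·0 + 1·0 + 3·0 + 3·0 + 2·2 + 1·-4 + 3·0 = 0
  col T1: 3·0 + 1·0 + 3·0 + 3·-2 + 2·0 + 1·-3 + 3·3 = 0
  col T2: 3·-1 + 1·3 + 3·0 + 3·0 + 2·0 + 1·0 + 3·0 = 0
  col T3: 3·0 + 1·0 + 3·-1 + 3·0 + 2·-3 + 1·0 + 3·3 = 0
  col T4: 3·-4 + 1·0 + 3·4 + 3·0 + 2·0 + 1·0 + 3·0 = 0
  col T5: 3·0 + 1·0 + 3·4 + 3·0 + 2·0 + 1·0 + 3·-4 = 0

y = (A:3, B:1, C:3, D:3, E:2, F:1, G:3)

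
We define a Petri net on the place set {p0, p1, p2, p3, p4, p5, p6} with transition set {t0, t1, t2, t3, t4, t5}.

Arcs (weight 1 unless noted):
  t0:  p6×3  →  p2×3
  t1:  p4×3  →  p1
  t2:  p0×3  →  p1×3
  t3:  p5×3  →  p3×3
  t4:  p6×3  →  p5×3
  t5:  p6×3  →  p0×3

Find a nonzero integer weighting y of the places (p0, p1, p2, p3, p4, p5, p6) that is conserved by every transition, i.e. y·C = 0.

Incidence matrix C (rows=places, cols=transitions):
       t0   t1   t2   t3   t4   t5
   p0   0    0   -3    0    0    3
   p1   0    1    3    0    0    0
   p2   3    0    0    0    0    0
   p3   0    0    0    3    0    0
   p4   0   -3    0    0    0    0
   p5   0    0    0   -3    3    0
   p6  -3    0    0    0   -3   -3

Candidate y = [3, 3, 3, 3, 1, 3, 3]; check y·C column-wise:
  col t0: 3·0 + 3·0 + 3·3 + 3·0 + 1·0 + 3·0 + 3·-3 = 0
  col t1: 3·0 + 3·1 + 3·0 + 3·0 + 1·-3 + 3·0 + 3·0 = 0
  col t2: 3·-3 + 3·3 + 3·0 + 3·0 + 1·0 + 3·0 + 3·0 = 0
  col t3: 3·0 + 3·0 + 3·0 + 3·3 + 1·0 + 3·-3 + 3·0 = 0
  col t4: 3·0 + 3·0 + 3·0 + 3·0 + 1·0 + 3·3 + 3·-3 = 0
  col t5: 3·3 + 3·0 + 3·0 + 3·0 + 1·0 + 3·0 + 3·-3 = 0

y = (p0:3, p1:3, p2:3, p3:3, p4:1, p5:3, p6:3)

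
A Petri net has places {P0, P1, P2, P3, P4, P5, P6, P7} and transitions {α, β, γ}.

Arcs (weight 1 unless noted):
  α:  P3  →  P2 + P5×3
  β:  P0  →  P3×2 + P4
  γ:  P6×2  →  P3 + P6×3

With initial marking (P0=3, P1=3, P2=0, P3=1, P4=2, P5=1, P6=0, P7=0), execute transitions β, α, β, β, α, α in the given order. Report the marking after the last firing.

step 1: fire β:  (P0=3, P1=3, P2=0, P3=1, P4=2, P5=1, P6=0, P7=0) → (P0=2, P1=3, P2=0, P3=3, P4=3, P5=1, P6=0, P7=0)
step 2: fire α:  (P0=2, P1=3, P2=0, P3=3, P4=3, P5=1, P6=0, P7=0) → (P0=2, P1=3, P2=1, P3=2, P4=3, P5=4, P6=0, P7=0)
step 3: fire β:  (P0=2, P1=3, P2=1, P3=2, P4=3, P5=4, P6=0, P7=0) → (P0=1, P1=3, P2=1, P3=4, P4=4, P5=4, P6=0, P7=0)
step 4: fire β:  (P0=1, P1=3, P2=1, P3=4, P4=4, P5=4, P6=0, P7=0) → (P0=0, P1=3, P2=1, P3=6, P4=5, P5=4, P6=0, P7=0)
step 5: fire α:  (P0=0, P1=3, P2=1, P3=6, P4=5, P5=4, P6=0, P7=0) → (P0=0, P1=3, P2=2, P3=5, P4=5, P5=7, P6=0, P7=0)
step 6: fire α:  (P0=0, P1=3, P2=2, P3=5, P4=5, P5=7, P6=0, P7=0) → (P0=0, P1=3, P2=3, P3=4, P4=5, P5=10, P6=0, P7=0)

(P0=0, P1=3, P2=3, P3=4, P4=5, P5=10, P6=0, P7=0)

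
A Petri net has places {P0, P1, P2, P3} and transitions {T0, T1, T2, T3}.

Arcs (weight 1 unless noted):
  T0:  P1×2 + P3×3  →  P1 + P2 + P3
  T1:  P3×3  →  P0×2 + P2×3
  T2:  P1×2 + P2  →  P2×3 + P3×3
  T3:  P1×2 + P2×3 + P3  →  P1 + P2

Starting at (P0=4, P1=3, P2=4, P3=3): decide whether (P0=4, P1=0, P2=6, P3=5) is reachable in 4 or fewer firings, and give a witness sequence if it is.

depth 0: 1 marking
depth 1: 5 markings reached so far
depth 2: 9 markings reached so far
depth 3: 12 markings reached so far
depth 4: 12 markings reached so far
(frontier empty at depth 4; search complete)
target is not among the 12 markings reachable within 4 steps

NO — not reachable within 4 firings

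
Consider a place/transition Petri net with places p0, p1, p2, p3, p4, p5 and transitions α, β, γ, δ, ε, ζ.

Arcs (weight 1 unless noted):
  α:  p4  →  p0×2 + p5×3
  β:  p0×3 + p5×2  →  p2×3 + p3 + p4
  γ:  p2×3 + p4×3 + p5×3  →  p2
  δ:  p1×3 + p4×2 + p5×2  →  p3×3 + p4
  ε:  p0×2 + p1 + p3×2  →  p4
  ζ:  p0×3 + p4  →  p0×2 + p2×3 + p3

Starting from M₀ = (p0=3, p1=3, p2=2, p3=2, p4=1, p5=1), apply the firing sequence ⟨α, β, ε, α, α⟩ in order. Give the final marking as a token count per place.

(p0=4, p1=2, p2=5, p3=1, p4=0, p5=8)

step 1: fire α:  (p0=3, p1=3, p2=2, p3=2, p4=1, p5=1) → (p0=5, p1=3, p2=2, p3=2, p4=0, p5=4)
step 2: fire β:  (p0=5, p1=3, p2=2, p3=2, p4=0, p5=4) → (p0=2, p1=3, p2=5, p3=3, p4=1, p5=2)
step 3: fire ε:  (p0=2, p1=3, p2=5, p3=3, p4=1, p5=2) → (p0=0, p1=2, p2=5, p3=1, p4=2, p5=2)
step 4: fire α:  (p0=0, p1=2, p2=5, p3=1, p4=2, p5=2) → (p0=2, p1=2, p2=5, p3=1, p4=1, p5=5)
step 5: fire α:  (p0=2, p1=2, p2=5, p3=1, p4=1, p5=5) → (p0=4, p1=2, p2=5, p3=1, p4=0, p5=8)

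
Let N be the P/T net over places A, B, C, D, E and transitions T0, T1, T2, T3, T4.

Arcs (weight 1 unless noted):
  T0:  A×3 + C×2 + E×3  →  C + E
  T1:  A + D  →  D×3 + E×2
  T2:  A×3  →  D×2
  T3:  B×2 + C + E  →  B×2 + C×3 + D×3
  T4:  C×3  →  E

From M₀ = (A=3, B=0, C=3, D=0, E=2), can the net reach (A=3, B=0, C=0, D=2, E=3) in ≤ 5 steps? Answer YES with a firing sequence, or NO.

NO — not reachable within 5 firings

depth 0: 1 marking
depth 1: 3 markings reached so far
depth 2: 4 markings reached so far
depth 3: 4 markings reached so far
(frontier empty at depth 3; search complete)
target is not among the 4 markings reachable within 5 steps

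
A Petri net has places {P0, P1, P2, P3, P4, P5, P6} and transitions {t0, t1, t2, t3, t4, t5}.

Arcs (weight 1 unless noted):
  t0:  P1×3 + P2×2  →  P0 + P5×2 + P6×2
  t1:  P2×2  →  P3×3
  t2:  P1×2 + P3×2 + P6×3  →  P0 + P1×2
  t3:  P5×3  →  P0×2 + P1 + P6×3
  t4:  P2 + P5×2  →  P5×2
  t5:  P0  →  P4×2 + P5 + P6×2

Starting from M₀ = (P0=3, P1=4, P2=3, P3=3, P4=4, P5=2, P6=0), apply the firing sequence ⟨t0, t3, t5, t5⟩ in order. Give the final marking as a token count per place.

(P0=4, P1=2, P2=1, P3=3, P4=8, P5=3, P6=9)

step 1: fire t0:  (P0=3, P1=4, P2=3, P3=3, P4=4, P5=2, P6=0) → (P0=4, P1=1, P2=1, P3=3, P4=4, P5=4, P6=2)
step 2: fire t3:  (P0=4, P1=1, P2=1, P3=3, P4=4, P5=4, P6=2) → (P0=6, P1=2, P2=1, P3=3, P4=4, P5=1, P6=5)
step 3: fire t5:  (P0=6, P1=2, P2=1, P3=3, P4=4, P5=1, P6=5) → (P0=5, P1=2, P2=1, P3=3, P4=6, P5=2, P6=7)
step 4: fire t5:  (P0=5, P1=2, P2=1, P3=3, P4=6, P5=2, P6=7) → (P0=4, P1=2, P2=1, P3=3, P4=8, P5=3, P6=9)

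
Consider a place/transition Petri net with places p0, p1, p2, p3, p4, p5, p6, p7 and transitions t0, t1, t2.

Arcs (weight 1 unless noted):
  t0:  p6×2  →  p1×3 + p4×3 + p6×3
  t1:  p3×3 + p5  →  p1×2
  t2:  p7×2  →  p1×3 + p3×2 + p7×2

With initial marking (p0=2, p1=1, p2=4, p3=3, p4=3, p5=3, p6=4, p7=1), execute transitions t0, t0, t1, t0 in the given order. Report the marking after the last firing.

step 1: fire t0:  (p0=2, p1=1, p2=4, p3=3, p4=3, p5=3, p6=4, p7=1) → (p0=2, p1=4, p2=4, p3=3, p4=6, p5=3, p6=5, p7=1)
step 2: fire t0:  (p0=2, p1=4, p2=4, p3=3, p4=6, p5=3, p6=5, p7=1) → (p0=2, p1=7, p2=4, p3=3, p4=9, p5=3, p6=6, p7=1)
step 3: fire t1:  (p0=2, p1=7, p2=4, p3=3, p4=9, p5=3, p6=6, p7=1) → (p0=2, p1=9, p2=4, p3=0, p4=9, p5=2, p6=6, p7=1)
step 4: fire t0:  (p0=2, p1=9, p2=4, p3=0, p4=9, p5=2, p6=6, p7=1) → (p0=2, p1=12, p2=4, p3=0, p4=12, p5=2, p6=7, p7=1)

(p0=2, p1=12, p2=4, p3=0, p4=12, p5=2, p6=7, p7=1)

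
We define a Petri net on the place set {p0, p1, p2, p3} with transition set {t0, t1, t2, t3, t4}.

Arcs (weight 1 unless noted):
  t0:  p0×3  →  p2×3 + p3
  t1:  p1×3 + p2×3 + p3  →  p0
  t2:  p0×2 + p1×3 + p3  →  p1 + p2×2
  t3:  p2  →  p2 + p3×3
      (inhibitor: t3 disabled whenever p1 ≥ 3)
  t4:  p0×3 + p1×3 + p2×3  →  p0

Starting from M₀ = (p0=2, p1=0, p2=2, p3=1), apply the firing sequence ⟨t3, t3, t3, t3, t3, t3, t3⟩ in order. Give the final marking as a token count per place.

step 1: fire t3:  (p0=2, p1=0, p2=2, p3=1) → (p0=2, p1=0, p2=2, p3=4)
step 2: fire t3:  (p0=2, p1=0, p2=2, p3=4) → (p0=2, p1=0, p2=2, p3=7)
step 3: fire t3:  (p0=2, p1=0, p2=2, p3=7) → (p0=2, p1=0, p2=2, p3=10)
step 4: fire t3:  (p0=2, p1=0, p2=2, p3=10) → (p0=2, p1=0, p2=2, p3=13)
step 5: fire t3:  (p0=2, p1=0, p2=2, p3=13) → (p0=2, p1=0, p2=2, p3=16)
step 6: fire t3:  (p0=2, p1=0, p2=2, p3=16) → (p0=2, p1=0, p2=2, p3=19)
step 7: fire t3:  (p0=2, p1=0, p2=2, p3=19) → (p0=2, p1=0, p2=2, p3=22)

(p0=2, p1=0, p2=2, p3=22)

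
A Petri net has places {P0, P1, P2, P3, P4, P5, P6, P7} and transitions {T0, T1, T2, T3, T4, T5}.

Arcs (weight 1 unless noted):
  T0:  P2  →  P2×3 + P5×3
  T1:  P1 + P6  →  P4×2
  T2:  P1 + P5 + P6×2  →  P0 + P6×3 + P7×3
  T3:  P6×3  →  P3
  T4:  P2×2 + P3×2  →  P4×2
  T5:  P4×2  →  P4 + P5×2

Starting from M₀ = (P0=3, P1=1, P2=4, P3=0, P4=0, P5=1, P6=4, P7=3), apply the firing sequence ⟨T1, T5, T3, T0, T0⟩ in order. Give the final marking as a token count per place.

step 1: fire T1:  (P0=3, P1=1, P2=4, P3=0, P4=0, P5=1, P6=4, P7=3) → (P0=3, P1=0, P2=4, P3=0, P4=2, P5=1, P6=3, P7=3)
step 2: fire T5:  (P0=3, P1=0, P2=4, P3=0, P4=2, P5=1, P6=3, P7=3) → (P0=3, P1=0, P2=4, P3=0, P4=1, P5=3, P6=3, P7=3)
step 3: fire T3:  (P0=3, P1=0, P2=4, P3=0, P4=1, P5=3, P6=3, P7=3) → (P0=3, P1=0, P2=4, P3=1, P4=1, P5=3, P6=0, P7=3)
step 4: fire T0:  (P0=3, P1=0, P2=4, P3=1, P4=1, P5=3, P6=0, P7=3) → (P0=3, P1=0, P2=6, P3=1, P4=1, P5=6, P6=0, P7=3)
step 5: fire T0:  (P0=3, P1=0, P2=6, P3=1, P4=1, P5=6, P6=0, P7=3) → (P0=3, P1=0, P2=8, P3=1, P4=1, P5=9, P6=0, P7=3)

(P0=3, P1=0, P2=8, P3=1, P4=1, P5=9, P6=0, P7=3)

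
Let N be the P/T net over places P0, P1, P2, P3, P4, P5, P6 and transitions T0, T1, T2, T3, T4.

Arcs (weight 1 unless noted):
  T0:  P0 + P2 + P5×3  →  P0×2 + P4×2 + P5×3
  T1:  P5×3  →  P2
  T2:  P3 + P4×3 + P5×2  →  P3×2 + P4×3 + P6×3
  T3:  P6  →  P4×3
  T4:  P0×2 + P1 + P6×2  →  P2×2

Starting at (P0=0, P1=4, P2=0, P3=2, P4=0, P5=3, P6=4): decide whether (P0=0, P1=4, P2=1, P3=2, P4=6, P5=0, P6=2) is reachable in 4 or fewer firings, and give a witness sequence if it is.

step 1: fire T1:  (P0=0, P1=4, P2=0, P3=2, P4=0, P5=3, P6=4) → (P0=0, P1=4, P2=1, P3=2, P4=0, P5=0, P6=4)
step 2: fire T3:  (P0=0, P1=4, P2=1, P3=2, P4=0, P5=0, P6=4) → (P0=0, P1=4, P2=1, P3=2, P4=3, P5=0, P6=3)
step 3: fire T3:  (P0=0, P1=4, P2=1, P3=2, P4=3, P5=0, P6=3) → (P0=0, P1=4, P2=1, P3=2, P4=6, P5=0, P6=2)

YES — reachable via ⟨T1, T3, T3⟩ (3 firings)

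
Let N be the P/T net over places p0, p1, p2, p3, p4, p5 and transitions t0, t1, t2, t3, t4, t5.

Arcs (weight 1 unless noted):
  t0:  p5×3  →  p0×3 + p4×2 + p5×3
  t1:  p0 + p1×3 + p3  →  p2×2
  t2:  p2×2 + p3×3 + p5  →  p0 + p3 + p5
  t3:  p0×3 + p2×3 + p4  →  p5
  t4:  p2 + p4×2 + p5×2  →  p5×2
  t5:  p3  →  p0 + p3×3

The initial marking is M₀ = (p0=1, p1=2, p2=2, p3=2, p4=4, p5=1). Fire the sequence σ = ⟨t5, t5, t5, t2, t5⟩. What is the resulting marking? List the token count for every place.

(p0=6, p1=2, p2=0, p3=8, p4=4, p5=1)

step 1: fire t5:  (p0=1, p1=2, p2=2, p3=2, p4=4, p5=1) → (p0=2, p1=2, p2=2, p3=4, p4=4, p5=1)
step 2: fire t5:  (p0=2, p1=2, p2=2, p3=4, p4=4, p5=1) → (p0=3, p1=2, p2=2, p3=6, p4=4, p5=1)
step 3: fire t5:  (p0=3, p1=2, p2=2, p3=6, p4=4, p5=1) → (p0=4, p1=2, p2=2, p3=8, p4=4, p5=1)
step 4: fire t2:  (p0=4, p1=2, p2=2, p3=8, p4=4, p5=1) → (p0=5, p1=2, p2=0, p3=6, p4=4, p5=1)
step 5: fire t5:  (p0=5, p1=2, p2=0, p3=6, p4=4, p5=1) → (p0=6, p1=2, p2=0, p3=8, p4=4, p5=1)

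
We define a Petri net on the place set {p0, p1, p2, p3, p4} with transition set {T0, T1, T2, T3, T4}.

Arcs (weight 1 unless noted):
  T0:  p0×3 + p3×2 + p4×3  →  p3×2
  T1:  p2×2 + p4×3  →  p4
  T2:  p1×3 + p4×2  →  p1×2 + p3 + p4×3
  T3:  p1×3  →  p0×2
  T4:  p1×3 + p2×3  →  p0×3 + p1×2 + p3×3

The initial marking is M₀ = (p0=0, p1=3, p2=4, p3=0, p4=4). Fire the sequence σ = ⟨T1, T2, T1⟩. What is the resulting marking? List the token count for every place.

step 1: fire T1:  (p0=0, p1=3, p2=4, p3=0, p4=4) → (p0=0, p1=3, p2=2, p3=0, p4=2)
step 2: fire T2:  (p0=0, p1=3, p2=2, p3=0, p4=2) → (p0=0, p1=2, p2=2, p3=1, p4=3)
step 3: fire T1:  (p0=0, p1=2, p2=2, p3=1, p4=3) → (p0=0, p1=2, p2=0, p3=1, p4=1)

(p0=0, p1=2, p2=0, p3=1, p4=1)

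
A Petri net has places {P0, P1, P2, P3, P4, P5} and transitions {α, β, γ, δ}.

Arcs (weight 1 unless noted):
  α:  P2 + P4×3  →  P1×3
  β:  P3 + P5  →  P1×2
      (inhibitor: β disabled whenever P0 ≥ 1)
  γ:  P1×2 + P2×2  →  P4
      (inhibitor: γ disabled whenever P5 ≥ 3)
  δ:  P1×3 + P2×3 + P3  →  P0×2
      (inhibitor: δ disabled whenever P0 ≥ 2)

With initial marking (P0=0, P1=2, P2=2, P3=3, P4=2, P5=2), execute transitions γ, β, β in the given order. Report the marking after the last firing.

(P0=0, P1=4, P2=0, P3=1, P4=3, P5=0)

step 1: fire γ:  (P0=0, P1=2, P2=2, P3=3, P4=2, P5=2) → (P0=0, P1=0, P2=0, P3=3, P4=3, P5=2)
step 2: fire β:  (P0=0, P1=0, P2=0, P3=3, P4=3, P5=2) → (P0=0, P1=2, P2=0, P3=2, P4=3, P5=1)
step 3: fire β:  (P0=0, P1=2, P2=0, P3=2, P4=3, P5=1) → (P0=0, P1=4, P2=0, P3=1, P4=3, P5=0)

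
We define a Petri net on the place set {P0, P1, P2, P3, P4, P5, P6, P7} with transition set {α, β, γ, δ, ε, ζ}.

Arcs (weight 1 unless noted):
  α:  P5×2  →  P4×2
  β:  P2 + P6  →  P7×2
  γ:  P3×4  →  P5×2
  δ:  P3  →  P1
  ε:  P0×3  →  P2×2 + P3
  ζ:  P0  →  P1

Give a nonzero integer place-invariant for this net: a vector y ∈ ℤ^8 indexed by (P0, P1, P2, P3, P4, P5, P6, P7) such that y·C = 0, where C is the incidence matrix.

Incidence matrix C (rows=places, cols=transitions):
        α    β    γ    δ    ε    ζ
   P0   0    0    0    0   -3   -1
   P1   0    0    0    1    0    1
   P2   0   -1    0    0    2    0
   P3   0    0   -4   -1    1    0
   P4   2    0    0    0    0    0
   P5  -2    0    2    0    0    0
   P6   0   -1    0    0    0    0
   P7   0    2    0    0    0    0

Candidate y = [1, 1, 1, 1, 2, 2, -1, 0]; check y·C column-wise:
  col α: 1·0 + 1·0 + 1·0 + 1·0 + 2·2 + 2·-2 + -1·0 = 0
  col β: 1·0 + 1·0 + 1·-1 + 1·0 + 2·0 + 2·0 + -1·-1 + 0·2 = 0
  col γ: 1·0 + 1·0 + 1·0 + 1·-4 + 2·0 + 2·2 + -1·0 = 0
  col δ: 1·0 + 1·1 + 1·0 + 1·-1 + 2·0 + 2·0 + -1·0 = 0
  col ε: 1·-3 + 1·0 + 1·2 + 1·1 + 2·0 + 2·0 + -1·0 = 0
  col ζ: 1·-1 + 1·1 + 1·0 + 1·0 + 2·0 + 2·0 + -1·0 = 0

y = (P0:1, P1:1, P2:1, P3:1, P4:2, P5:2, P6:-1, P7:0)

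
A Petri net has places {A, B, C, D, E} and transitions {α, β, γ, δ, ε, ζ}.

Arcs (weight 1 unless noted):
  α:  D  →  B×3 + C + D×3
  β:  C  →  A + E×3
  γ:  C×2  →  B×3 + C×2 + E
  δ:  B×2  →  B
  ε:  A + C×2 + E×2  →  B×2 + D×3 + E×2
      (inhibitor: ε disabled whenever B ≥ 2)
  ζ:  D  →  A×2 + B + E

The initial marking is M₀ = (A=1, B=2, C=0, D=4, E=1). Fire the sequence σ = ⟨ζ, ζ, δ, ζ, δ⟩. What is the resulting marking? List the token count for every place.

step 1: fire ζ:  (A=1, B=2, C=0, D=4, E=1) → (A=3, B=3, C=0, D=3, E=2)
step 2: fire ζ:  (A=3, B=3, C=0, D=3, E=2) → (A=5, B=4, C=0, D=2, E=3)
step 3: fire δ:  (A=5, B=4, C=0, D=2, E=3) → (A=5, B=3, C=0, D=2, E=3)
step 4: fire ζ:  (A=5, B=3, C=0, D=2, E=3) → (A=7, B=4, C=0, D=1, E=4)
step 5: fire δ:  (A=7, B=4, C=0, D=1, E=4) → (A=7, B=3, C=0, D=1, E=4)

(A=7, B=3, C=0, D=1, E=4)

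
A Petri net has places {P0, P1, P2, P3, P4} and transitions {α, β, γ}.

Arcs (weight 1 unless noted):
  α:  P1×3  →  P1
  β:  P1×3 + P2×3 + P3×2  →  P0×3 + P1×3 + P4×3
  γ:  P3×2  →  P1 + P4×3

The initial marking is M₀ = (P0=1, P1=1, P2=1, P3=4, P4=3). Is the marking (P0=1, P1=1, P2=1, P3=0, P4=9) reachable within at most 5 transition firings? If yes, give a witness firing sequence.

YES — reachable via ⟨γ, γ, α⟩ (3 firings)

step 1: fire γ:  (P0=1, P1=1, P2=1, P3=4, P4=3) → (P0=1, P1=2, P2=1, P3=2, P4=6)
step 2: fire γ:  (P0=1, P1=2, P2=1, P3=2, P4=6) → (P0=1, P1=3, P2=1, P3=0, P4=9)
step 3: fire α:  (P0=1, P1=3, P2=1, P3=0, P4=9) → (P0=1, P1=1, P2=1, P3=0, P4=9)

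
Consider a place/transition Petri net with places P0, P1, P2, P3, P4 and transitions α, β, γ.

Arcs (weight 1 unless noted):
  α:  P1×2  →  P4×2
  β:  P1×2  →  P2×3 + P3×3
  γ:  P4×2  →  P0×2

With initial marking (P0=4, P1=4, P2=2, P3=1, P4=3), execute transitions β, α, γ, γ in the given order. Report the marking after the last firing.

step 1: fire β:  (P0=4, P1=4, P2=2, P3=1, P4=3) → (P0=4, P1=2, P2=5, P3=4, P4=3)
step 2: fire α:  (P0=4, P1=2, P2=5, P3=4, P4=3) → (P0=4, P1=0, P2=5, P3=4, P4=5)
step 3: fire γ:  (P0=4, P1=0, P2=5, P3=4, P4=5) → (P0=6, P1=0, P2=5, P3=4, P4=3)
step 4: fire γ:  (P0=6, P1=0, P2=5, P3=4, P4=3) → (P0=8, P1=0, P2=5, P3=4, P4=1)

(P0=8, P1=0, P2=5, P3=4, P4=1)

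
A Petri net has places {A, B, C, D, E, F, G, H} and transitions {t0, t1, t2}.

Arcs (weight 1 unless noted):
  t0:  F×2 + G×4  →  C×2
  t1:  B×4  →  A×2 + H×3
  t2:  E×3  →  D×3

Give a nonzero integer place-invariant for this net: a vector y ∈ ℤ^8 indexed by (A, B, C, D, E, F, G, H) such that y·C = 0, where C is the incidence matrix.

y = (A:2, B:1, C:0, D:0, E:0, F:0, G:0, H:0)

Incidence matrix C (rows=places, cols=transitions):
       t0   t1   t2
    A   0    2    0
    B   0   -4    0
    C   2    0    0
    D   0    0    3
    E   0    0   -3
    F  -2    0    0
    G  -4    0    0
    H   0    3    0

Candidate y = [2, 1, 0, 0, 0, 0, 0, 0]; check y·C column-wise:
  col t0: 2·0 + 1·0 + 0·2 + 0·-2 + 0·-4 = 0
  col t1: 2·2 + 1·-4 + 0·3 = 0
  col t2: 2·0 + 1·0 + 0·3 + 0·-3 = 0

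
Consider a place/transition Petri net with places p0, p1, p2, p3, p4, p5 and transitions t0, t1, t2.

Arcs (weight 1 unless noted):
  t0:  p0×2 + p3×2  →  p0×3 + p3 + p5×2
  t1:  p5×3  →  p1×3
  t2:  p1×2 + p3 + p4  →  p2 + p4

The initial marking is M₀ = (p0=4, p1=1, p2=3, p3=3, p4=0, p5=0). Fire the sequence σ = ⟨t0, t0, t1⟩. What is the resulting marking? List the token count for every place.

(p0=6, p1=4, p2=3, p3=1, p4=0, p5=1)

step 1: fire t0:  (p0=4, p1=1, p2=3, p3=3, p4=0, p5=0) → (p0=5, p1=1, p2=3, p3=2, p4=0, p5=2)
step 2: fire t0:  (p0=5, p1=1, p2=3, p3=2, p4=0, p5=2) → (p0=6, p1=1, p2=3, p3=1, p4=0, p5=4)
step 3: fire t1:  (p0=6, p1=1, p2=3, p3=1, p4=0, p5=4) → (p0=6, p1=4, p2=3, p3=1, p4=0, p5=1)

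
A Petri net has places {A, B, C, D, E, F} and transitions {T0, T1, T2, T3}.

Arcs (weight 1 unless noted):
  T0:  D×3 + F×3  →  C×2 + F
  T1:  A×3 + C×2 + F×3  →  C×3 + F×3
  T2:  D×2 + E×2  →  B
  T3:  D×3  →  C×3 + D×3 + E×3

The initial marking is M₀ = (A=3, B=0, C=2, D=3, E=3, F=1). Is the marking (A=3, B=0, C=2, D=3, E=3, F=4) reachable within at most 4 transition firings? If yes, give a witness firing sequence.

NO — not reachable within 4 firings

depth 0: 1 marking
depth 1: 3 markings reached so far
depth 2: 5 markings reached so far
depth 3: 7 markings reached so far
depth 4: 9 markings reached so far
target is not among the 9 markings reachable within 4 steps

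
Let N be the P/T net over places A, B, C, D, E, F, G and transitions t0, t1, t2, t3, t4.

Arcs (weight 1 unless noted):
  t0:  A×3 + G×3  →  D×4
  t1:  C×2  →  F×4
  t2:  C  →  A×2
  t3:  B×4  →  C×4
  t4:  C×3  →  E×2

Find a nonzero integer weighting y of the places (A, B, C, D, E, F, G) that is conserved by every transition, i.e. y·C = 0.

y = (A:4, B:8, C:8, D:3, E:12, F:4, G:0)

Incidence matrix C (rows=places, cols=transitions):
       t0   t1   t2   t3   t4
    A  -3    0    2    0    0
    B   0    0    0   -4    0
    C   0   -2   -1    4   -3
    D   4    0    0    0    0
    E   0    0    0    0    2
    F   0    4    0    0    0
    G  -3    0    0    0    0

Candidate y = [4, 8, 8, 3, 12, 4, 0]; check y·C column-wise:
  col t0: 4·-3 + 8·0 + 8·0 + 3·4 + 12·0 + 4·0 + 0·-3 = 0
  col t1: 4·0 + 8·0 + 8·-2 + 3·0 + 12·0 + 4·4 = 0
  col t2: 4·2 + 8·0 + 8·-1 + 3·0 + 12·0 + 4·0 = 0
  col t3: 4·0 + 8·-4 + 8·4 + 3·0 + 12·0 + 4·0 = 0
  col t4: 4·0 + 8·0 + 8·-3 + 3·0 + 12·2 + 4·0 = 0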